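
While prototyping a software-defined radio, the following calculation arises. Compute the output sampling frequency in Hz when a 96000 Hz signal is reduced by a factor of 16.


Decimation reduces the sample rate:
fs_out = fs_in / M
       = 96000 / 16
       = 6000.0 Hz

6000.0 Hz


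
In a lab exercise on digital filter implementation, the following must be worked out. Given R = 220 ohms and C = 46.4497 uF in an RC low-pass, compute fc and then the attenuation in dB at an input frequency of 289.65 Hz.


Step 1 — cutoff frequency:
fc = 1 / (2*pi*R*C)
C = 46.4497 uF = 4.64497e-05 F
fc = 1 / (2*pi*220*4.64497e-05)
   = 15.5745 Hz

Step 2 — magnitude at f = 289.65 Hz:
|H(f)| = 1 / sqrt(1 + (f/fc)^2)
f/fc = 289.65 / 15.5745 = 18.597708
|H| = 1 / sqrt(1 + 345.874743) = 0.0536925
|H|_dB = 20*log10(0.0536925) = -25.4 dB

fc = 15.5745 Hz; |H(289.65 Hz)| = -25.4 dB


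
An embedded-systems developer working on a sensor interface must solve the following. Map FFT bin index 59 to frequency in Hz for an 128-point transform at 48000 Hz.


Frequency of DFT bin k:
f_k = k * fs / N
    = 59 * 48000 / 128
    = 2832000 / 128
    = 22125.0 Hz

22125.0 Hz


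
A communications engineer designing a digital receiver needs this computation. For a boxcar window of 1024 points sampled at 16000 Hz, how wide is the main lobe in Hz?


Main lobe width for a rectangular window:
Width = 2 * fs / N
      = 2 * 16000 / 1024
      = 32000 / 1024
      = 31.25 Hz

31.25 Hz


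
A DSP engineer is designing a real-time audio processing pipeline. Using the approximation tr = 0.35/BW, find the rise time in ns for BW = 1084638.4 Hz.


Rise time from bandwidth relationship:
tr = 0.35 / BW
   = 0.35 / 1084638.4
   = 3.226881881e-07 s
   = 322.6882 ns

322.6882 ns


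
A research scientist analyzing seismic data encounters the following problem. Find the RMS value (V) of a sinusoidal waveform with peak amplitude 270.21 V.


RMS voltage for a sinusoidal waveform:
V_rms = V_peak / sqrt(2)
      = 270.21 / 1.414214
      = 191.067 V

191.067 V


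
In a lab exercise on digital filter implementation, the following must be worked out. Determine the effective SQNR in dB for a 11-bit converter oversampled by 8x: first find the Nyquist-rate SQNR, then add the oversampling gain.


Step 1 — baseline SQNR at Nyquist:
SQNR_base = 6.02*N + 1.76
          = 6.02*11 + 1.76
          = 67.98 dB

Step 2 — oversampling processing gain:
G = 10*log10(OSR) = 10*log10(8) = 9.03 dB

Step 3 — total:
SQNR_total = 67.98 + 9.03 = 77.01 dB

Base SQNR = 67.98 dB; oversampled SQNR = 77.01 dB


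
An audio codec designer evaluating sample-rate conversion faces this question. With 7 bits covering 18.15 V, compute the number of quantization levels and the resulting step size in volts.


Step 1 — number of quantization levels:
L = 2^N = 2^7 = 128

Step 2 — LSB step size:
delta = Vfs / L
      = 18.15 / 128
      = 0.14179687 V

Levels = 128; step size = 0.14179687 V


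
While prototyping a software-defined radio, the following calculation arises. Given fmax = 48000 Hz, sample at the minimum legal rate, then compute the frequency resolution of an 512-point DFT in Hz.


Step 1 — Nyquist sampling rate:
fs = 2 * fmax = 2 * 48000 = 96000 Hz

Step 2 — DFT bin spacing:
df = fs / N = 96000 / 512 = 187.5 Hz

187.5 Hz


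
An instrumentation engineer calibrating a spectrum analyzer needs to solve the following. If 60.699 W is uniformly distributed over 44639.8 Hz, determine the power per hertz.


Power spectral density:
PSD = P / BW
    = 60.699 / 44639.8
    = 0.00135975 W/Hz

0.00135975 W/Hz


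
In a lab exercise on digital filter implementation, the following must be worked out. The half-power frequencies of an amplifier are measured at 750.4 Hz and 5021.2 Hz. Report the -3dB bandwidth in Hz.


Bandwidth is the difference of -3dB frequencies:
BW = f_high - f_low
   = 5021.2 - 750.4
   = 4270.8 Hz

4270.8 Hz


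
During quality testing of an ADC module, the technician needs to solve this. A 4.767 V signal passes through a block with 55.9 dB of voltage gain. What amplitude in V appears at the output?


Output voltage from dB gain:
V_out = V_in * 10^(gain_dB / 20)
      = 4.767 * 10^(55.9 / 20)
      = 4.767 * 623.734835
      = 2973.344 V

2973.344 V


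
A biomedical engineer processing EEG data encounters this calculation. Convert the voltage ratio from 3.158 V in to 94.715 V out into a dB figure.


Voltage gain in dB:
G = 20 * log10(Vout / Vin)
  = 20 * log10(94.715 / 3.158)
  = 20 * log10(29.992084)
  = 20 * 1.477007
  = 29.54 dB

29.54 dB


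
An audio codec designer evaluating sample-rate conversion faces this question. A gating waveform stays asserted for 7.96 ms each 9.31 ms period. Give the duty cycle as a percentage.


Duty cycle as a percentage:
DC = (t_on / T) * 100
   = (7.96 / 9.31) * 100
   = 0.854995 * 100
   = 85.5 %

85.5 %


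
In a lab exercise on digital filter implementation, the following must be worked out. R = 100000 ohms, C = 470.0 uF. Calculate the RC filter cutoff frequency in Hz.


Cutoff frequency of a first-order RC filter:
fc = 1 / (2 * pi * R * C)
C = 470.0 uF = 0.00047 F
fc = 1 / (2 * pi * 100000 * 0.00047)
   = 1 / 295.30970943744
   = 0.003386 Hz

0.003386 Hz


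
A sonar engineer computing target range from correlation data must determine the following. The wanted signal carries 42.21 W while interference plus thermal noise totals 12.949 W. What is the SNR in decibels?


SNR in decibels:
SNR = 10 * log10(Ps / Pn)
    = 10 * log10(42.21 / 12.949)
    = 10 * log10(3.2597)
    = 10 * 0.5132
    = 5.13 dB

5.13 dB


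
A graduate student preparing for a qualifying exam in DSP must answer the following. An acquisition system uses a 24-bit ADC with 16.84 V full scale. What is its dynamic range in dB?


Dynamic range from full-scale to LSB:
V_min = V_max / 2^bits = 16.84 / 2^24
DR = 20 * log10(V_max / V_min)
   = 20 * log10(2^24)
   = 20 * 24 * log10(2)
   = 144.49 dB

144.49 dB


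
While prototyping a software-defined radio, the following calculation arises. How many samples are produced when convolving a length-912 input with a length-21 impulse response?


Linear convolution output length:
L = N + M - 1
  = 912 + 21 - 1
  = 932 samples

932


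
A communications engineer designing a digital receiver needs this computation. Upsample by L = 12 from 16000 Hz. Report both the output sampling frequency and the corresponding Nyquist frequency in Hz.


Step 1 — output sample rate after interpolation by L:
fs_out = L * fs_in = 12 * 16000 = 192000 Hz

Step 2 — Nyquist frequency of the output stream:
f_Nyq = fs_out / 2 = 192000 / 2 = 96000.0 Hz

fs_out = 192000 Hz; f_Nyquist = 96000.0 Hz


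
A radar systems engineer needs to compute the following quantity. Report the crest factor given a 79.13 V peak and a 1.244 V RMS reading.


Crest factor is the ratio of peak to RMS:
CF = V_peak / V_rms
   = 79.13 / 1.244
   = 63.6093

63.6093


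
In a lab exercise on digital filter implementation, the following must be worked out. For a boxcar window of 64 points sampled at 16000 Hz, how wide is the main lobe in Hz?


Main lobe width for a rectangular window:
Width = 2 * fs / N
      = 2 * 16000 / 64
      = 32000 / 64
      = 500.0 Hz

500.0 Hz


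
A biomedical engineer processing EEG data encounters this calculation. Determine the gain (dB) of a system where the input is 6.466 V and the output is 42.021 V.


Voltage gain in dB:
G = 20 * log10(Vout / Vin)
  = 20 * log10(42.021 / 6.466)
  = 20 * log10(6.498763)
  = 20 * 0.812831
  = 16.26 dB

16.26 dB


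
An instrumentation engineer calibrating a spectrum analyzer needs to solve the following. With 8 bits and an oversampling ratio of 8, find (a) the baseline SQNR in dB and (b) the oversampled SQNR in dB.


Step 1 — baseline SQNR at Nyquist:
SQNR_base = 6.02*N + 1.76
          = 6.02*8 + 1.76
          = 49.92 dB

Step 2 — oversampling processing gain:
G = 10*log10(OSR) = 10*log10(8) = 9.03 dB

Step 3 — total:
SQNR_total = 49.92 + 9.03 = 58.95 dB

Base SQNR = 49.92 dB; oversampled SQNR = 58.95 dB


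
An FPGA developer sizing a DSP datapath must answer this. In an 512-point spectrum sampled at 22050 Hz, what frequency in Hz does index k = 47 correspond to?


Frequency of DFT bin k:
f_k = k * fs / N
    = 47 * 22050 / 512
    = 1036350 / 512
    = 2024.121 Hz

2024.121 Hz


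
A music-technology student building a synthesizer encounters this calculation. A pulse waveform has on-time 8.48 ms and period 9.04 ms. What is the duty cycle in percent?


Duty cycle as a percentage:
DC = (t_on / T) * 100
   = (8.48 / 9.04) * 100
   = 0.938053 * 100
   = 93.81 %

93.81 %


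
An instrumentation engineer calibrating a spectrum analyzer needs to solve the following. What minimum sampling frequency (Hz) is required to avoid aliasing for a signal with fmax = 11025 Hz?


The Nyquist rate is twice the maximum frequency component.
fs_min = 2 * fmax
      = 2 * 11025
      = 22050 Hz

22050


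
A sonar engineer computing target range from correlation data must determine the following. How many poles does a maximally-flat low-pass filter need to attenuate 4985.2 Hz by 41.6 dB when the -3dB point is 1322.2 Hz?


Butterworth filter order formula:
n = log10(10^(A/10) - 1) / (2 * log10(f_stop/f_pass))
10^(41.6/10) - 1 = 14453.3977
f_stop/f_pass = 4985.2 / 1322.2 = 3.7704
n = 3.6087 -> ceil = 4

4


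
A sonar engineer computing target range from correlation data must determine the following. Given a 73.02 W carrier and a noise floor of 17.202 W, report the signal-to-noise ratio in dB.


SNR in decibels:
SNR = 10 * log10(Ps / Pn)
    = 10 * log10(73.02 / 17.202)
    = 10 * log10(4.2449)
    = 10 * 0.6279
    = 6.28 dB

6.28 dB


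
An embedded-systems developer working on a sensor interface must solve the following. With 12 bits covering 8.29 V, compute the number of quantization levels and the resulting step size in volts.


Step 1 — number of quantization levels:
L = 2^N = 2^12 = 4096

Step 2 — LSB step size:
delta = Vfs / L
      = 8.29 / 4096
      = 0.00202393 V

Levels = 4096; step size = 0.00202393 V


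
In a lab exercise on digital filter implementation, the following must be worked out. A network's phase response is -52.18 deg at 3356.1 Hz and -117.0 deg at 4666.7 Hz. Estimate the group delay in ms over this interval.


Group delay from phase difference:
tau = -d(phi)/d(omega)
d(phi) = -64.82 deg = -1.131322 rad
d(omega) = 2*pi*(4666.7 - 3356.1) = 8234.7427 rad/s
tau = -(-1.131322) / 8234.7427
    = 0.1374 ms

0.1374 ms


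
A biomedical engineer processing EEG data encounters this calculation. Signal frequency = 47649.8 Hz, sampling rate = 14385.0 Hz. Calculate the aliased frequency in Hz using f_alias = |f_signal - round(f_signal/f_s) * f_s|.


Compute the nearest integer multiple of fs to the signal:
n = round(47649.8 / 14385.0) = 3
f_alias = |47649.8 - 3 * 14385.0|
        = |47649.8 - 43155.0|
        = 4494.8 Hz

4494.8


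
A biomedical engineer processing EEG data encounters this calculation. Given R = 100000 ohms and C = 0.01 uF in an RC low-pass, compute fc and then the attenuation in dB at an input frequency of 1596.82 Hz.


Step 1 — cutoff frequency:
fc = 1 / (2*pi*R*C)
C = 0.01 uF = 1e-08 F
fc = 1 / (2*pi*100000*1e-08)
   = 159.155 Hz

Step 2 — magnitude at f = 1596.82 Hz:
|H(f)| = 1 / sqrt(1 + (f/fc)^2)
f/fc = 1596.82 / 159.155 = 10.033112
|H| = 1 / sqrt(1 + 100.663336) = 0.0991786
|H|_dB = 20*log10(0.0991786) = -20.07 dB

fc = 159.155 Hz; |H(1596.82 Hz)| = -20.07 dB


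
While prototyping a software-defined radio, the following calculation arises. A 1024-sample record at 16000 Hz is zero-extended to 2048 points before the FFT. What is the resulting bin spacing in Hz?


Frequency resolution after zero-padding:
N_padded = 1024 * 2 = 2048
df = fs / N_padded
   = 16000 / 2048
   = 7.8125 Hz

7.8125 Hz


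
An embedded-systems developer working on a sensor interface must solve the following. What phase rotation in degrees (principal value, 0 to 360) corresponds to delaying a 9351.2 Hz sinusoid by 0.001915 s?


Phase shift from frequency and time delay:
phi = 360 * f * t_delay
    = 360 * 9351.2 * 0.001915
    = 6446.72 degrees
    mod 360 = 326.72 degrees

326.72 degrees


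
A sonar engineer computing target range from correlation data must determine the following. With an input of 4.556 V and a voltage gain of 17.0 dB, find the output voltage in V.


Output voltage from dB gain:
V_out = V_in * 10^(gain_dB / 20)
      = 4.556 * 10^(17.0 / 20)
      = 4.556 * 7.079458
      = 32.254 V

32.254 V


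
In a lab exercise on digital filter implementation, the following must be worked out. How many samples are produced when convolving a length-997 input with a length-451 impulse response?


Linear convolution output length:
L = N + M - 1
  = 997 + 451 - 1
  = 1447 samples

1447


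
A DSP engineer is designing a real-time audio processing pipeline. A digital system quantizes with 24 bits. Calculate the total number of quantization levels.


Number of quantization levels = 2^N
= 2^24
= 16777216

16777216


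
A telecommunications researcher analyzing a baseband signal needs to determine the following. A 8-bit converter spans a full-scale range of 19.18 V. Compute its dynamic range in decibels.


Dynamic range from full-scale to LSB:
V_min = V_max / 2^bits = 19.18 / 2^8
DR = 20 * log10(V_max / V_min)
   = 20 * log10(2^8)
   = 20 * 8 * log10(2)
   = 48.16 dB

48.16 dB


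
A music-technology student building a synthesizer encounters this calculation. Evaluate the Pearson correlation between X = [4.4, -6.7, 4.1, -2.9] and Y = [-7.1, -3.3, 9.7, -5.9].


Pearson correlation coefficient (population):
r = cov(X,Y) / (std(X) * std(Y))
Mean X = -0.275, Mean Y = -1.65
Cov(X,Y) = 11.48375
Std(X) = 4.721427, Std(Y) = 6.695334
r = 0.3633

0.3633


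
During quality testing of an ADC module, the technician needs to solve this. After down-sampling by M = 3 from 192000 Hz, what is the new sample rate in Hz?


Decimation reduces the sample rate:
fs_out = fs_in / M
       = 192000 / 3
       = 64000.0 Hz

64000.0 Hz


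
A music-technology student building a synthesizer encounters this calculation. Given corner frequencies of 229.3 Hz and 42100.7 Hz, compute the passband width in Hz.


Bandwidth is the difference of -3dB frequencies:
BW = f_high - f_low
   = 42100.7 - 229.3
   = 41871.4 Hz

41871.4 Hz


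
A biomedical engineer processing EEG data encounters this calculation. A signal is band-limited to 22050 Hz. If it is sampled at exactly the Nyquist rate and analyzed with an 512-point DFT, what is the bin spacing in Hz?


Step 1 — Nyquist sampling rate:
fs = 2 * fmax = 2 * 22050 = 44100 Hz

Step 2 — DFT bin spacing:
df = fs / N = 44100 / 512 = 86.1328 Hz

86.1328 Hz


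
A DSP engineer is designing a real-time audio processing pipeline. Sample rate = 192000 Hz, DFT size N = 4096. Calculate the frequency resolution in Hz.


DFT frequency resolution:
df = fs / N
   = 192000 / 4096
   = 46.875 Hz

46.875 Hz


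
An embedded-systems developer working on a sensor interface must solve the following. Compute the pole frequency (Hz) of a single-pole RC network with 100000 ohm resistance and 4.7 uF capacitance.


Cutoff frequency of a first-order RC filter:
fc = 1 / (2 * pi * R * C)
C = 4.7 uF = 4.7e-06 F
fc = 1 / (2 * pi * 100000 * 4.7e-06)
   = 1 / 2.9530970943744
   = 0.338628 Hz

0.338628 Hz


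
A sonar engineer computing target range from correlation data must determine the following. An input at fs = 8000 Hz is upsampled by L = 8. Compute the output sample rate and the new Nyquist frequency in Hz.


Step 1 — output sample rate after interpolation by L:
fs_out = L * fs_in = 8 * 8000 = 64000 Hz

Step 2 — Nyquist frequency of the output stream:
f_Nyq = fs_out / 2 = 64000 / 2 = 32000.0 Hz

fs_out = 64000 Hz; f_Nyquist = 32000.0 Hz


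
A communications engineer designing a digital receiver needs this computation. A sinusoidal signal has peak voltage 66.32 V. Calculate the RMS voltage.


RMS voltage for a sinusoidal waveform:
V_rms = V_peak / sqrt(2)
      = 66.32 / 1.414214
      = 46.895 V

46.895 V


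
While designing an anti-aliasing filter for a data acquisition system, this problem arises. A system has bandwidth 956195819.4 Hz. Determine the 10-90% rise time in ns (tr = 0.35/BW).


Rise time from bandwidth relationship:
tr = 0.35 / BW
   = 0.35 / 956195819.4
   = 3.660338112e-10 s
   = 0.366 ns

0.366 ns


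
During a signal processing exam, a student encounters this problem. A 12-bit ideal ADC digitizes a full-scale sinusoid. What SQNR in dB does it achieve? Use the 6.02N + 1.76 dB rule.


Theoretical SNR for a full-scale sinusoid:
SNR = 6.02 * N + 1.76
    = 6.02 * 12 + 1.76
    = 72.24 + 1.76
    = 74.0 dB

74.0 dB


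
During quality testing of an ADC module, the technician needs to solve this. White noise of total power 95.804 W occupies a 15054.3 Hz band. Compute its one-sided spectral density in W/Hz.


Power spectral density:
PSD = P / BW
    = 95.804 / 15054.3
    = 0.0063639 W/Hz

0.0063639 W/Hz


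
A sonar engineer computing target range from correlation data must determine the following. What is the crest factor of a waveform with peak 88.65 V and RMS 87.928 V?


Crest factor is the ratio of peak to RMS:
CF = V_peak / V_rms
   = 88.65 / 87.928
   = 1.0082

1.0082


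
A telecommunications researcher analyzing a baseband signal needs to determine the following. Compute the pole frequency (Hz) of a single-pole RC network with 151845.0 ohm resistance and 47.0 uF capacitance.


Cutoff frequency of a first-order RC filter:
fc = 1 / (2 * pi * R * C)
C = 47.0 uF = 4.7e-05 F
fc = 1 / (2 * pi * 151845.0 * 4.7e-05)
   = 1 / 44.841302829528
   = 0.022301 Hz

0.022301 Hz


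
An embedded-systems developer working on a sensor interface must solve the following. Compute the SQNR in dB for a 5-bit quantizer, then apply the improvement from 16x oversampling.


Step 1 — baseline SQNR at Nyquist:
SQNR_base = 6.02*N + 1.76
          = 6.02*5 + 1.76
          = 31.86 dB

Step 2 — oversampling processing gain:
G = 10*log10(OSR) = 10*log10(16) = 12.04 dB

Step 3 — total:
SQNR_total = 31.86 + 12.04 = 43.9 dB

Base SQNR = 31.86 dB; oversampled SQNR = 43.9 dB


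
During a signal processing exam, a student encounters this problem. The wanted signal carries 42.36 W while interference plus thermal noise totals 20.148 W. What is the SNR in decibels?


SNR in decibels:
SNR = 10 * log10(Ps / Pn)
    = 10 * log10(42.36 / 20.148)
    = 10 * log10(2.1024)
    = 10 * 0.3227
    = 3.23 dB

3.23 dB


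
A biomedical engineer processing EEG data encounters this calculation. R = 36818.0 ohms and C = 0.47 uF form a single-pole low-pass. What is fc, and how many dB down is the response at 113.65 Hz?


Step 1 — cutoff frequency:
fc = 1 / (2*pi*R*C)
C = 0.47 uF = 4.7e-07 F
fc = 1 / (2*pi*36818.0*4.7e-07)
   = 9.19734 Hz

Step 2 — magnitude at f = 113.65 Hz:
|H(f)| = 1 / sqrt(1 + (f/fc)^2)
f/fc = 113.65 / 9.19734 = 12.356834
|H| = 1 / sqrt(1 + 152.691347) = 0.0806632
|H|_dB = 20*log10(0.0806632) = -21.87 dB

fc = 9.19734 Hz; |H(113.65 Hz)| = -21.87 dB


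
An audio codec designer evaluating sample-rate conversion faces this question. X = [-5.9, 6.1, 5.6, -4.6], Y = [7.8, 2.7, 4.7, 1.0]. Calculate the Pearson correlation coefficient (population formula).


Pearson correlation coefficient (population):
r = cov(X,Y) / (std(X) * std(Y))
Mean X = 0.3, Mean Y = 4.05
Cov(X,Y) = -3.1725
Std(X) = 5.571804, Std(Y) = 2.530316
r = -0.225

-0.225


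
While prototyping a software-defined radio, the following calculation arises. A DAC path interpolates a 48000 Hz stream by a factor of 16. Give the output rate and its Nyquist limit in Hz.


Step 1 — output sample rate after interpolation by L:
fs_out = L * fs_in = 16 * 48000 = 768000 Hz

Step 2 — Nyquist frequency of the output stream:
f_Nyq = fs_out / 2 = 768000 / 2 = 384000.0 Hz

fs_out = 768000 Hz; f_Nyquist = 384000.0 Hz


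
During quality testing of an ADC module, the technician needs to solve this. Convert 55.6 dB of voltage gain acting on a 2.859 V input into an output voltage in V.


Output voltage from dB gain:
V_out = V_in * 10^(gain_dB / 20)
      = 2.859 * 10^(55.6 / 20)
      = 2.859 * 602.559586
      = 1722.7179 V

1722.7179 V


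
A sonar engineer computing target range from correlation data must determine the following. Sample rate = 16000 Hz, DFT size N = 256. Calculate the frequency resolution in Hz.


DFT frequency resolution:
df = fs / N
   = 16000 / 256
   = 62.5 Hz

62.5 Hz


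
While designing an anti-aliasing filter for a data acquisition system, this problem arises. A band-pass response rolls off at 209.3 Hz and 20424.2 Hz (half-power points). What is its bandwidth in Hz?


Bandwidth is the difference of -3dB frequencies:
BW = f_high - f_low
   = 20424.2 - 209.3
   = 20214.9 Hz

20214.9 Hz


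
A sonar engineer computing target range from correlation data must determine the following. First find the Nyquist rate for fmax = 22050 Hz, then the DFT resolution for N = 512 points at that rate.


Step 1 — Nyquist sampling rate:
fs = 2 * fmax = 2 * 22050 = 44100 Hz

Step 2 — DFT bin spacing:
df = fs / N = 44100 / 512 = 86.1328 Hz

86.1328 Hz


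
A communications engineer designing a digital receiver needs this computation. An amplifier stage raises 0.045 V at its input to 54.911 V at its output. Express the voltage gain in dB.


Voltage gain in dB:
G = 20 * log10(Vout / Vin)
  = 20 * log10(54.911 / 0.045)
  = 20 * log10(1220.244444)
  = 20 * 3.086447
  = 61.73 dB

61.73 dB


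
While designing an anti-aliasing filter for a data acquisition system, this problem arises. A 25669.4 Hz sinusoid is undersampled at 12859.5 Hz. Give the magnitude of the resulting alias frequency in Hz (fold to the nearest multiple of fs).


Compute the nearest integer multiple of fs to the signal:
n = round(25669.4 / 12859.5) = 2
f_alias = |25669.4 - 2 * 12859.5|
        = |25669.4 - 25719.0|
        = 49.6 Hz

49.6


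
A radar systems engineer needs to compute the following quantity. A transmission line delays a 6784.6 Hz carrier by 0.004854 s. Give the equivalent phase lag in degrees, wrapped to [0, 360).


Phase shift from frequency and time delay:
phi = 360 * f * t_delay
    = 360 * 6784.6 * 0.004854
    = 11855.68 degrees
    mod 360 = 335.68 degrees

335.68 degrees


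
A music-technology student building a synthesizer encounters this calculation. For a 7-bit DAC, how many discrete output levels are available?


Number of quantization levels = 2^N
= 2^7
= 128

128


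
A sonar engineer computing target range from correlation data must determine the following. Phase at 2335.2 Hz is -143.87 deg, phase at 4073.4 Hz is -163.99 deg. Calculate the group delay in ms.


Group delay from phase difference:
tau = -d(phi)/d(omega)
d(phi) = -20.12 deg = -0.35116 rad
d(omega) = 2*pi*(4073.4 - 2335.2) = 10921.4327 rad/s
tau = -(-0.35116) / 10921.4327
    = 0.0322 ms

0.0322 ms


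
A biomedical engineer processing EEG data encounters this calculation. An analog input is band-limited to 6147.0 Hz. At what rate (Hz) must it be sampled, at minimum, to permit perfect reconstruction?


The Nyquist rate is twice the maximum frequency component.
fs_min = 2 * fmax
      = 2 * 6147.0
      = 12294.0 Hz

12294.0


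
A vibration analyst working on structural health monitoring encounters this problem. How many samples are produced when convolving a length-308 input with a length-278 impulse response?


Linear convolution output length:
L = N + M - 1
  = 308 + 278 - 1
  = 585 samples

585


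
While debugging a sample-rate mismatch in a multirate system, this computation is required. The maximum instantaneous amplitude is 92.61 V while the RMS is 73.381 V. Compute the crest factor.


Crest factor is the ratio of peak to RMS:
CF = V_peak / V_rms
   = 92.61 / 73.381
   = 1.262

1.262


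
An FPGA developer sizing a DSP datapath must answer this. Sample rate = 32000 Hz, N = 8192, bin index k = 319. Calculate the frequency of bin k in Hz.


Frequency of DFT bin k:
f_k = k * fs / N
    = 319 * 32000 / 8192
    = 10208000 / 8192
    = 1246.094 Hz

1246.094 Hz


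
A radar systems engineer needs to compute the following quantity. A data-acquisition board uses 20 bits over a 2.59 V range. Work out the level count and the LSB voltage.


Step 1 — number of quantization levels:
L = 2^N = 2^20 = 1048576

Step 2 — LSB step size:
delta = Vfs / L
      = 2.59 / 1048576
      = 2.47e-06 V

Levels = 1048576; step size = 2.47e-06 V


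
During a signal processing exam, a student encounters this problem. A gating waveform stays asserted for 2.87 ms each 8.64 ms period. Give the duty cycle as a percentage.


Duty cycle as a percentage:
DC = (t_on / T) * 100
   = (2.87 / 8.64) * 100
   = 0.332176 * 100
   = 33.22 %

33.22 %


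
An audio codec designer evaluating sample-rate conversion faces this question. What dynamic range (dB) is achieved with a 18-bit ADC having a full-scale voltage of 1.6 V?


Dynamic range from full-scale to LSB:
V_min = V_max / 2^bits = 1.6 / 2^18
DR = 20 * log10(V_max / V_min)
   = 20 * log10(2^18)
   = 20 * 18 * log10(2)
   = 108.37 dB

108.37 dB


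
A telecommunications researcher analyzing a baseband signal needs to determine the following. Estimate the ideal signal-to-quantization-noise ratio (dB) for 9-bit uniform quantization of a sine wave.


Theoretical SNR for a full-scale sinusoid:
SNR = 6.02 * N + 1.76
    = 6.02 * 9 + 1.76
    = 54.18 + 1.76
    = 55.94 dB

55.94 dB


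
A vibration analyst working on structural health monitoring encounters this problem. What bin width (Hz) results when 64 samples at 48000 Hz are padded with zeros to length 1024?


Frequency resolution after zero-padding:
N_padded = 64 * 16 = 1024
df = fs / N_padded
   = 48000 / 1024
   = 46.875 Hz

46.875 Hz


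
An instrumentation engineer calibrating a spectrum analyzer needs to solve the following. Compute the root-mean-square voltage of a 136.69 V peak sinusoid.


RMS voltage for a sinusoidal waveform:
V_rms = V_peak / sqrt(2)
      = 136.69 / 1.414214
      = 96.654 V

96.654 V


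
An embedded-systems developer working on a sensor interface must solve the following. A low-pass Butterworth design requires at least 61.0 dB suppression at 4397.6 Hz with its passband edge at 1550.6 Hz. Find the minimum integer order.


Butterworth filter order formula:
n = log10(10^(A/10) - 1) / (2 * log10(f_stop/f_pass))
10^(61.0/10) - 1 = 1258924.4118
f_stop/f_pass = 4397.6 / 1550.6 = 2.8361
n = 6.7371 -> ceil = 7

7


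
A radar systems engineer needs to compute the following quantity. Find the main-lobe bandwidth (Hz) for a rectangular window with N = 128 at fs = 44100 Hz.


Main lobe width for a rectangular window:
Width = 2 * fs / N
      = 2 * 44100 / 128
      = 88200 / 128
      = 689.062 Hz

689.062 Hz


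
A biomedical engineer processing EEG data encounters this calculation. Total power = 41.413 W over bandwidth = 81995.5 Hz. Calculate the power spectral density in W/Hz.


Power spectral density:
PSD = P / BW
    = 41.413 / 81995.5
    = 0.00050506 W/Hz

0.00050506 W/Hz


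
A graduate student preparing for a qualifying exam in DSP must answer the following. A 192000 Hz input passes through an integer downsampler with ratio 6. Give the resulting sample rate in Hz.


Decimation reduces the sample rate:
fs_out = fs_in / M
       = 192000 / 6
       = 32000.0 Hz

32000.0 Hz


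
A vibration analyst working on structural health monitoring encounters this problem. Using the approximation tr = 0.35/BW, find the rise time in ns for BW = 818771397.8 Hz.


Rise time from bandwidth relationship:
tr = 0.35 / BW
   = 0.35 / 818771397.8
   = 4.274697442e-10 s
   = 0.4275 ns

0.4275 ns


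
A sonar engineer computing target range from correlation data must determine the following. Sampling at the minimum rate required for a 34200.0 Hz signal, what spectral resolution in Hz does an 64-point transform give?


Step 1 — Nyquist sampling rate:
fs = 2 * fmax = 2 * 34200.0 = 68400.0 Hz

Step 2 — DFT bin spacing:
df = fs / N = 68400.0 / 64 = 1068.75 Hz

1068.75 Hz


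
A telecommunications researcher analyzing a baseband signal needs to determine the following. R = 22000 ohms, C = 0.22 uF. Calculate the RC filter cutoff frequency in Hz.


Cutoff frequency of a first-order RC filter:
fc = 1 / (2 * pi * R * C)
C = 0.22 uF = 2.2e-07 F
fc = 1 / (2 * pi * 22000 * 2.2e-07)
   = 1 / 0.030410616886749
   = 32.883253 Hz

32.883253 Hz


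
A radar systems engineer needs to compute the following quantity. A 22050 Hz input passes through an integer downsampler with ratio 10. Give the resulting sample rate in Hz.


Decimation reduces the sample rate:
fs_out = fs_in / M
       = 22050 / 10
       = 2205.0 Hz

2205.0 Hz


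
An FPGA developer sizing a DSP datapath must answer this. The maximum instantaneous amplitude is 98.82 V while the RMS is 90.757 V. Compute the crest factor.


Crest factor is the ratio of peak to RMS:
CF = V_peak / V_rms
   = 98.82 / 90.757
   = 1.0888

1.0888


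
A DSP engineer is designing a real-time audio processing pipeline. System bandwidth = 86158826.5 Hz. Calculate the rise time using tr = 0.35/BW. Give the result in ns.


Rise time from bandwidth relationship:
tr = 0.35 / BW
   = 0.35 / 86158826.5
   = 4.06226517e-09 s
   = 4.0623 ns

4.0623 ns


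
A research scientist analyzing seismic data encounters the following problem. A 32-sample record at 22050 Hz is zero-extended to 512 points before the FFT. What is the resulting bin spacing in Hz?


Frequency resolution after zero-padding:
N_padded = 32 * 16 = 512
df = fs / N_padded
   = 22050 / 512
   = 43.0664 Hz

43.0664 Hz


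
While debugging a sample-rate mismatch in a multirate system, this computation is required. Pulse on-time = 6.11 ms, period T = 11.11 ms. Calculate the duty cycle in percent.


Duty cycle as a percentage:
DC = (t_on / T) * 100
   = (6.11 / 11.11) * 100
   = 0.549955 * 100
   = 55.0 %

55.0 %


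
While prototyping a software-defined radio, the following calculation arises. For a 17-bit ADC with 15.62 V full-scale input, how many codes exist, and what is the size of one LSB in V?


Step 1 — number of quantization levels:
L = 2^N = 2^17 = 131072

Step 2 — LSB step size:
delta = Vfs / L
      = 15.62 / 131072
      = 0.00011917 V

Levels = 131072; step size = 0.00011917 V


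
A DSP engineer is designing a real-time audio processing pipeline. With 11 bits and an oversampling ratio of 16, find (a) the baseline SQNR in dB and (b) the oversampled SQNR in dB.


Step 1 — baseline SQNR at Nyquist:
SQNR_base = 6.02*N + 1.76
          = 6.02*11 + 1.76
          = 67.98 dB

Step 2 — oversampling processing gain:
G = 10*log10(OSR) = 10*log10(16) = 12.04 dB

Step 3 — total:
SQNR_total = 67.98 + 12.04 = 80.02 dB

Base SQNR = 67.98 dB; oversampled SQNR = 80.02 dB


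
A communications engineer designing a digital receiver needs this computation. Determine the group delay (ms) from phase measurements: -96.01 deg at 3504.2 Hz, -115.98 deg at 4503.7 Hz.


Group delay from phase difference:
tau = -d(phi)/d(omega)
d(phi) = -19.97 deg = -0.348542 rad
d(omega) = 2*pi*(4503.7 - 3504.2) = 6280.0437 rad/s
tau = -(-0.348542) / 6280.0437
    = 0.0555 ms

0.0555 ms


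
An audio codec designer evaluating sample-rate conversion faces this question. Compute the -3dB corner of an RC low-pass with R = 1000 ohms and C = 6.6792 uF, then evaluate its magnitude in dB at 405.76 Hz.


Step 1 — cutoff frequency:
fc = 1 / (2*pi*R*C)
C = 6.6792 uF = 6.6792e-06 F
fc = 1 / (2*pi*1000*6.6792e-06)
   = 23.8284 Hz

Step 2 — magnitude at f = 405.76 Hz:
|H(f)| = 1 / sqrt(1 + (f/fc)^2)
f/fc = 405.76 / 23.8284 = 17.02842
|H| = 1 / sqrt(1 + 289.967088) = 0.0586244
|H|_dB = 20*log10(0.0586244) = -24.64 dB

fc = 23.8284 Hz; |H(405.76 Hz)| = -24.64 dB


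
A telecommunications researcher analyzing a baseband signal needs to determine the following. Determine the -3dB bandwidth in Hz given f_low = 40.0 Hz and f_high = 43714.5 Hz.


Bandwidth is the difference of -3dB frequencies:
BW = f_high - f_low
   = 43714.5 - 40.0
   = 43674.5 Hz

43674.5 Hz


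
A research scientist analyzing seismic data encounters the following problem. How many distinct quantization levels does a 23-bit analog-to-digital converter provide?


Number of quantization levels = 2^N
= 2^23
= 8388608

8388608


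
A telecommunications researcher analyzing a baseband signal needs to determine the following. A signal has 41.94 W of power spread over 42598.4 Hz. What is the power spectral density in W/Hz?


Power spectral density:
PSD = P / BW
    = 41.94 / 42598.4
    = 0.00098454 W/Hz

0.00098454 W/Hz


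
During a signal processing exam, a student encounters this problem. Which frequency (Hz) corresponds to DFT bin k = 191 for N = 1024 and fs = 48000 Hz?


Frequency of DFT bin k:
f_k = k * fs / N
    = 191 * 48000 / 1024
    = 9168000 / 1024
    = 8953.125 Hz

8953.125 Hz


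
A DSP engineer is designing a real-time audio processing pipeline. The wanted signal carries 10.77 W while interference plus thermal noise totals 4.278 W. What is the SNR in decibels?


SNR in decibels:
SNR = 10 * log10(Ps / Pn)
    = 10 * log10(10.77 / 4.278)
    = 10 * log10(2.5175)
    = 10 * 0.401
    = 4.01 dB

4.01 dB


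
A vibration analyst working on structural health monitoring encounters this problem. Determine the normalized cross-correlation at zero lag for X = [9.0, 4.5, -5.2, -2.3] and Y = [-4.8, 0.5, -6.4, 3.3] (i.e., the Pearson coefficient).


Pearson correlation coefficient (population):
r = cov(X,Y) / (std(X) * std(Y))
Mean X = 1.5, Mean Y = -1.85
Cov(X,Y) = -1.04
Std(X) = 5.580771, Std(Y) = 3.919503
r = -0.0475

-0.0475


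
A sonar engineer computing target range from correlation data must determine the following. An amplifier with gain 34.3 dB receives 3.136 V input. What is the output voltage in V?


Output voltage from dB gain:
V_out = V_in * 10^(gain_dB / 20)
      = 3.136 * 10^(34.3 / 20)
      = 3.136 * 51.880004
      = 162.6957 V

162.6957 V


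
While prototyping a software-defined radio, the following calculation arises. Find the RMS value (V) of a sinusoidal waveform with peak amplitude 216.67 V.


RMS voltage for a sinusoidal waveform:
V_rms = V_peak / sqrt(2)
      = 216.67 / 1.414214
      = 153.209 V

153.209 V


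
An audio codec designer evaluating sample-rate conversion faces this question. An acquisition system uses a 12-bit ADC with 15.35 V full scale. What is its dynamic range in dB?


Dynamic range from full-scale to LSB:
V_min = V_max / 2^bits = 15.35 / 2^12
DR = 20 * log10(V_max / V_min)
   = 20 * log10(2^12)
   = 20 * 12 * log10(2)
   = 72.25 dB

72.25 dB


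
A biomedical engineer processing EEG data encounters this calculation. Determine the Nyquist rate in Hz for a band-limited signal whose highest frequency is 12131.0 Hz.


The Nyquist rate is twice the maximum frequency component.
fs_min = 2 * fmax
      = 2 * 12131.0
      = 24262.0 Hz

24262.0


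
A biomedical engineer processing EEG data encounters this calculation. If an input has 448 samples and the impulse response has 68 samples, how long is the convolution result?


Linear convolution output length:
L = N + M - 1
  = 448 + 68 - 1
  = 515 samples

515


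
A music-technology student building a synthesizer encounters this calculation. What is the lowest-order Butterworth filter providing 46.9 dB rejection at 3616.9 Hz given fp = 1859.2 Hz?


Butterworth filter order formula:
n = log10(10^(A/10) - 1) / (2 * log10(f_stop/f_pass))
10^(46.9/10) - 1 = 48976.8819
f_stop/f_pass = 3616.9 / 1859.2 = 1.9454
n = 8.1139 -> ceil = 9

9


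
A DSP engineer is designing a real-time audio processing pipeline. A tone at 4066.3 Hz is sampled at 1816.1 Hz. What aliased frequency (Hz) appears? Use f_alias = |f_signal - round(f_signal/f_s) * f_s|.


Compute the nearest integer multiple of fs to the signal:
n = round(4066.3 / 1816.1) = 2
f_alias = |4066.3 - 2 * 1816.1|
        = |4066.3 - 3632.2|
        = 434.1 Hz

434.1


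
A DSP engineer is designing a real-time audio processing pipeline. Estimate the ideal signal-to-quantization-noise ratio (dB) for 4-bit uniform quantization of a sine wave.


Theoretical SNR for a full-scale sinusoid:
SNR = 6.02 * N + 1.76
    = 6.02 * 4 + 1.76
    = 24.08 + 1.76
    = 25.84 dB

25.84 dB


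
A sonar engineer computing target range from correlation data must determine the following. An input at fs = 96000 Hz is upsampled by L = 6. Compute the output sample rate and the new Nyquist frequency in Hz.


Step 1 — output sample rate after interpolation by L:
fs_out = L * fs_in = 6 * 96000 = 576000 Hz

Step 2 — Nyquist frequency of the output stream:
f_Nyq = fs_out / 2 = 576000 / 2 = 288000.0 Hz

fs_out = 576000 Hz; f_Nyquist = 288000.0 Hz


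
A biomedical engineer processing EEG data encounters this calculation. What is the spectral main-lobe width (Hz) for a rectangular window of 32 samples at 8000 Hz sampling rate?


Main lobe width for a rectangular window:
Width = 2 * fs / N
      = 2 * 8000 / 32
      = 16000 / 32
      = 500.0 Hz

500.0 Hz


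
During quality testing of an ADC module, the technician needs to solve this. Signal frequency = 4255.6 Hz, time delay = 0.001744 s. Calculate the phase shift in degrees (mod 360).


Phase shift from frequency and time delay:
phi = 360 * f * t_delay
    = 360 * 4255.6 * 0.001744
    = 2671.84 degrees
    mod 360 = 151.84 degrees

151.84 degrees


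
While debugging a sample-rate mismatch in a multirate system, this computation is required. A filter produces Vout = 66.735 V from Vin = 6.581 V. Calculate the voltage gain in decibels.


Voltage gain in dB:
G = 20 * log10(Vout / Vin)
  = 20 * log10(66.735 / 6.581)
  = 20 * log10(10.140556)
  = 20 * 1.006062
  = 20.12 dB

20.12 dB


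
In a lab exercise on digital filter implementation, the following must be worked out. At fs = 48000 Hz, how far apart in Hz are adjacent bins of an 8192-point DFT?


DFT frequency resolution:
df = fs / N
   = 48000 / 8192
   = 5.8594 Hz

5.8594 Hz


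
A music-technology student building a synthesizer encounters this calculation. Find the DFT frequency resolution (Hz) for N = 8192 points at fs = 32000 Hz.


DFT frequency resolution:
df = fs / N
   = 32000 / 8192
   = 3.9062 Hz

3.9062 Hz


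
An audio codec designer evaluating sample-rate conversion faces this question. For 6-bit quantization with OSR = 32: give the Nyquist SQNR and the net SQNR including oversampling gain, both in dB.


Step 1 — baseline SQNR at Nyquist:
SQNR_base = 6.02*N + 1.76
          = 6.02*6 + 1.76
          = 37.88 dB

Step 2 — oversampling processing gain:
G = 10*log10(OSR) = 10*log10(32) = 15.05 dB

Step 3 — total:
SQNR_total = 37.88 + 15.05 = 52.93 dB

Base SQNR = 37.88 dB; oversampled SQNR = 52.93 dB


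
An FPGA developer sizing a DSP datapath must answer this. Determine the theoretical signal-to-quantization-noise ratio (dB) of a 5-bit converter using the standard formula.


Theoretical SNR for a full-scale sinusoid:
SNR = 6.02 * N + 1.76
    = 6.02 * 5 + 1.76
    = 30.1 + 1.76
    = 31.86 dB

31.86 dB


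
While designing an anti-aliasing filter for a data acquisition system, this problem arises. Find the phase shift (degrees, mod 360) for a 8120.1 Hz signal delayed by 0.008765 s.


Phase shift from frequency and time delay:
phi = 360 * f * t_delay
    = 360 * 8120.1 * 0.008765
    = 25622.16 degrees
    mod 360 = 62.16 degrees

62.16 degrees


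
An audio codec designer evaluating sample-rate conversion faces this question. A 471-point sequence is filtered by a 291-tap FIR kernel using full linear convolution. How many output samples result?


Linear convolution output length:
L = N + M - 1
  = 471 + 291 - 1
  = 761 samples

761
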